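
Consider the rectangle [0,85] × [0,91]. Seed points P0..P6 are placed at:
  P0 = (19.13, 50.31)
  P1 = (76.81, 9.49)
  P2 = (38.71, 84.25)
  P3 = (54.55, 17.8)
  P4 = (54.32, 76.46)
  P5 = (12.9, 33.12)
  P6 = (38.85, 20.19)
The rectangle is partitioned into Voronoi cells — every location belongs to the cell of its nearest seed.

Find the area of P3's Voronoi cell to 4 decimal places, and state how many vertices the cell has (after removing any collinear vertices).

1. box [0,85]×[0,91]: [(0, 0) (85, 0) (85, 91) (0, 91)]
2. ⊥bis P3·P0 via (36.84,34.055): [(5.5829, 0) (85, 0) (85, 86.5258)]  |A|=3435.8178
3. ⊥bis P3·P1 via (65.68,13.645): [(5.5829, 0) (60.5861, 0) (85, 65.3975) (85, 86.5258)]  |A|=2637.5143
4. ⊥bis P3·P2 via (46.63,51.025): [(54.0362, 52.7905) (5.5829, 0) (60.5861, 0) (82.8585, 59.6609)]  |A|=2235.0939
5. ⊥bis P3·P4 via (54.435,47.13): [(48.8206, 47.108) (5.5829, 0) (60.5861, 0) (78.2153, 47.2232)]  |A|=1988.5864
6. ⊥bis P3·P5 via (33.725,25.46): [(48.8206, 47.108) (36.9176, 34.1395) (24.3601, 0) (60.5861, 0) (78.2153, 47.2232)]  |A|=1668.0632
7. ⊥bis P3·P6 via (46.7,18.995): [(50.9809, 47.1165) (43.8084, 0) (60.5861, 0) (78.2153, 47.2232)]  |A|=1037.3593
8. canonical 4-gon: [(50.9809, 47.1165) (43.8084, 0) (60.5861, 0) (78.2153, 47.2232)]
9. shoelace: 1037.3593

Area of P3's cell: 1037.3593 (4 vertices)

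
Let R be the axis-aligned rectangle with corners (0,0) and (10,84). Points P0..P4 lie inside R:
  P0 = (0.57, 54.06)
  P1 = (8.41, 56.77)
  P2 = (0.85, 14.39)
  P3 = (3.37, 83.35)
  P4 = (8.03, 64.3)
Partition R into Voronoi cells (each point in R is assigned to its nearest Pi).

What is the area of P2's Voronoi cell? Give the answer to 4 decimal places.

Area of P2's cell: 342.5528

1. box [0,10]×[0,84]: [(0, 0) (10, 0) (10, 84) (0, 84)]
2. ⊥bis P2·P0 via (0.71,34.225): [(0, 34.22) (0, 0) (10, 0) (10, 34.2906)]  |A|=342.5528
3. ⊥bis P2·P1 via (4.63,35.58): [(0, 34.22) (0, 0) (10, 0) (10, 34.2906)]  |A|=342.5528
4. ⊥bis P2·P3 via (2.11,48.87): [(0, 34.22) (0, 0) (10, 0) (10, 34.2906)]  |A|=342.5528
5. ⊥bis P2·P4 via (4.44,39.345): [(0, 34.22) (0, 0) (10, 0) (10, 34.2906)]  |A|=342.5528
6. canonical 4-gon: [(0, 34.22) (0, 0) (10, 0) (10, 34.2906)]
7. shoelace: 342.5528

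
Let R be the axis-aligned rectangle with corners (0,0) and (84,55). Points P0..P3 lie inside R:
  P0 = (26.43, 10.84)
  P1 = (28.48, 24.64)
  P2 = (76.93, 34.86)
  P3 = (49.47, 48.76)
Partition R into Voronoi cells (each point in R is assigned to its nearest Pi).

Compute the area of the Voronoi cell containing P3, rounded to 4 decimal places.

1. box [0,84]×[0,55]: [(0, 0) (84, 0) (84, 55) (0, 55)]
2. ⊥bis P3·P0 via (37.95,29.8): [(0, 52.8582) (84, 1.8203) (84, 55) (0, 55)]  |A|=2323.5038
3. ⊥bis P3·P1 via (38.975,36.7): [(67.6183, 11.7737) (84, 1.8203) (84, 55) (17.9461, 55)]  |A|=1863.2201
4. ⊥bis P3·P2 via (63.2,41.81): [(53.9964, 23.6279) (69.8767, 55) (17.9461, 55)]  |A|=814.5848
5. canonical 3-gon: [(53.9964, 23.6279) (69.8767, 55) (17.9461, 55)]
6. shoelace: 814.5848

Area of P3's cell: 814.5848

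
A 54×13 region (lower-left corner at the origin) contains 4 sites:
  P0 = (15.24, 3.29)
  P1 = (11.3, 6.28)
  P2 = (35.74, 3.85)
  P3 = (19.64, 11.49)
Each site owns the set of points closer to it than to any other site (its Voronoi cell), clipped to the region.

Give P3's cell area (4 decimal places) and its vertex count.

1. box [0,54]×[0,13]: [(0, 0) (54, 0) (54, 13) (0, 13)]
2. ⊥bis P3·P0 via (17.44,7.39): [(31.2123, 0) (54, 0) (54, 13) (6.985, 13)]  |A|=453.7177
3. ⊥bis P3·P1 via (15.47,8.885): [(15.8815, 8.2263) (31.2123, 0) (54, 0) (54, 13) (12.8994, 13)]  |A|=439.6009
4. ⊥bis P3·P2 via (27.69,7.67): [(15.8815, 8.2263) (25.5038, 3.0631) (30.2193, 13) (12.8994, 13)]  |A|=101.322
5. canonical 4-gon: [(15.8815, 8.2263) (25.5038, 3.0631) (30.2193, 13) (12.8994, 13)]
6. shoelace: 101.322

Area of P3's cell: 101.3220 (4 vertices)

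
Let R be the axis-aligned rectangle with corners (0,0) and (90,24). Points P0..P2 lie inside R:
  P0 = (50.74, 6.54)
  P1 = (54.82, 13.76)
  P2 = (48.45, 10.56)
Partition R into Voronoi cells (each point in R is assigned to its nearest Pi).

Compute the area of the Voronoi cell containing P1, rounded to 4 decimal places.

Area of P1's cell: 852.1730

1. box [0,90]×[0,24]: [(0, 0) (90, 0) (90, 24) (0, 24)]
2. ⊥bis P1·P0 via (52.78,10.15): [(70.7415, 0) (90, 0) (90, 24) (28.2709, 24)]  |A|=971.8506
3. ⊥bis P1·P2 via (51.635,12.16): [(52.5911, 10.2567) (70.7415, 0) (90, 0) (90, 24) (45.6871, 24)]  |A|=852.173
4. canonical 5-gon: [(52.5911, 10.2567) (70.7415, 0) (90, 0) (90, 24) (45.6871, 24)]
5. shoelace: 852.173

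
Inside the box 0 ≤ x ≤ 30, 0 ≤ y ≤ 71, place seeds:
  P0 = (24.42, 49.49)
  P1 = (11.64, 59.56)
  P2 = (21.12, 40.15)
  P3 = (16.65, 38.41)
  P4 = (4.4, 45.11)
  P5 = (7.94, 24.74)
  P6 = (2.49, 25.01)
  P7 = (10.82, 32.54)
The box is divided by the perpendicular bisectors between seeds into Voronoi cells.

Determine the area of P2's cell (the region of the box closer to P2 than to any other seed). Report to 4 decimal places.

Area of P2's cell: 202.9363

1. box [0,30]×[0,71]: [(0, 0) (30, 0) (30, 71) (0, 71)]
2. ⊥bis P2·P0 via (22.77,44.82): [(0, 52.8651) (0, 0) (30, 0) (30, 42.2655)]  |A|=1426.9587
3. ⊥bis P2·P1 via (16.38,49.855): [(13.0805, 48.2435) (0, 41.8549) (0, 0) (30, 0) (30, 42.2655)]  |A|=1354.9493
4. ⊥bis P2·P3 via (18.885,39.28): [(15.7651, 47.295) (30, 10.7259) (30, 42.2655)]  |A|=224.4816
5. ⊥bis P2·P4 via (12.76,42.63): [(15.7651, 47.295) (30, 10.7259) (30, 42.2655)]  |A|=224.4816
6. ⊥bis P2·P5 via (14.53,32.445): [(15.7651, 47.295) (25.0471, 23.4499) (30, 19.2137) (30, 42.2655)]  |A|=203.4619
7. ⊥bis P2·P6 via (11.805,32.58): [(15.7651, 47.295) (25.0471, 23.4499) (30, 19.2137) (30, 42.2655)]  |A|=203.4619
8. ⊥bis P2·P7 via (15.97,36.345): [(15.7651, 47.295) (24.5456, 24.738) (26.2704, 22.4035) (30, 19.2137) (30, 42.2655)]  |A|=202.9363
9. canonical 5-gon: [(15.7651, 47.295) (24.5456, 24.738) (26.2704, 22.4035) (30, 19.2137) (30, 42.2655)]
10. shoelace: 202.9363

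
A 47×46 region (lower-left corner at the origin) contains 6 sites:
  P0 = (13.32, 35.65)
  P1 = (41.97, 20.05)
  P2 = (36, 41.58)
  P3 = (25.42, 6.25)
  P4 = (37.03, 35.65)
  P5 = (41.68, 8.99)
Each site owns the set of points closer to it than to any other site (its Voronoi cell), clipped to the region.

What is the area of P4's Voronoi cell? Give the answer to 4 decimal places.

Area of P4's cell: 256.9097

1. box [0,47]×[0,46]: [(0, 0) (47, 0) (47, 46) (0, 46)]
2. ⊥bis P4·P0 via (25.175,35.65): [(25.175, 0) (47, 0) (47, 46) (25.175, 46)]  |A|=1003.95
3. ⊥bis P4·P1 via (39.5,27.85): [(25.175, 23.3137) (47, 30.225) (47, 46) (25.175, 46)]  |A|=419.7084
4. ⊥bis P4·P2 via (36.515,38.615): [(25.175, 36.6453) (25.175, 23.3137) (47, 30.225) (47, 40.4362)]  |A|=256.9102
5. ⊥bis P4·P3 via (31.225,20.95): [(25.175, 36.6453) (25.175, 23.3391) (25.2107, 23.325) (47, 30.225) (47, 40.4362)]  |A|=256.9097
6. ⊥bis P4·P5 via (39.355,22.32): [(25.175, 36.6453) (25.175, 23.3391) (25.2107, 23.325) (47, 30.225) (47, 40.4362)]  |A|=256.9097
7. canonical 5-gon: [(25.175, 36.6453) (25.175, 23.3391) (25.2107, 23.325) (47, 30.225) (47, 40.4362)]
8. shoelace: 256.9097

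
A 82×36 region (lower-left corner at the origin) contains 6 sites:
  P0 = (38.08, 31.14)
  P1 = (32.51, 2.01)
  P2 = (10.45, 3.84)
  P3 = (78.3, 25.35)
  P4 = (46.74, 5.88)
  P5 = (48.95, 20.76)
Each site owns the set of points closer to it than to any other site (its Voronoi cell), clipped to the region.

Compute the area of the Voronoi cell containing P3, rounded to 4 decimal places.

Area of P3's cell: 606.7309

1. box [0,82]×[0,36]: [(0, 0) (82, 0) (82, 36) (0, 36)]
2. ⊥bis P3·P0 via (58.19,28.245): [(54.1239, 0) (82, 0) (82, 36) (59.3064, 36)]  |A|=910.2547
3. ⊥bis P3·P1 via (55.405,13.68): [(55.9417, 12.6271) (62.3779, 0) (82, 0) (82, 36) (59.3064, 36)]  |A|=858.1423
4. ⊥bis P3·P2 via (44.375,14.595): [(55.9417, 12.6271) (62.3779, 0) (82, 0) (82, 36) (59.3064, 36)]  |A|=858.1423
5. ⊥bis P3·P4 via (62.52,15.615): [(57.535, 23.6954) (72.1532, 0) (82, 0) (82, 36) (59.3064, 36)]  |A|=696.6489
6. ⊥bis P3·P5 via (63.625,23.055): [(65.5589, 10.6891) (72.1532, 0) (82, 0) (82, 36) (61.6006, 36)]  |A|=606.7309
7. canonical 5-gon: [(65.5589, 10.6891) (72.1532, 0) (82, 0) (82, 36) (61.6006, 36)]
8. shoelace: 606.7309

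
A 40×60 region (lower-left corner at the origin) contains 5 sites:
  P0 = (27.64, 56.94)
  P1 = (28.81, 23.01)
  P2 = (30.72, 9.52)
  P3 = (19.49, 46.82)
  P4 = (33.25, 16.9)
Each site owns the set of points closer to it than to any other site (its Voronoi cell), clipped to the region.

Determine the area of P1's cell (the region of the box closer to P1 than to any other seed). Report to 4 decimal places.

Area of P1's cell: 669.9977

1. box [0,40]×[0,60]: [(0, 0) (40, 0) (40, 60) (0, 60)]
2. ⊥bis P1·P0 via (28.225,39.975): [(0, 39.0017) (0, 0) (40, 0) (40, 40.381)]  |A|=1587.6552
3. ⊥bis P1·P2 via (29.765,16.265): [(0, 39.0017) (0, 12.0507) (40, 17.7141) (40, 40.381)]  |A|=992.3588
4. ⊥bis P1·P3 via (24.15,34.915): [(37.932, 40.3097) (0, 25.4619) (0, 12.0507) (40, 17.7141) (40, 40.381)]  |A|=735.5626
5. ⊥bis P1·P4 via (31.03,19.955): [(37.932, 40.3097) (0, 25.4619) (0, 12.0507) (25.0294, 15.5945) (40, 26.4733) (40, 40.381)]  |A|=669.9977
6. canonical 6-gon: [(37.932, 40.3097) (0, 25.4619) (0, 12.0507) (25.0294, 15.5945) (40, 26.4733) (40, 40.381)]
7. shoelace: 669.9977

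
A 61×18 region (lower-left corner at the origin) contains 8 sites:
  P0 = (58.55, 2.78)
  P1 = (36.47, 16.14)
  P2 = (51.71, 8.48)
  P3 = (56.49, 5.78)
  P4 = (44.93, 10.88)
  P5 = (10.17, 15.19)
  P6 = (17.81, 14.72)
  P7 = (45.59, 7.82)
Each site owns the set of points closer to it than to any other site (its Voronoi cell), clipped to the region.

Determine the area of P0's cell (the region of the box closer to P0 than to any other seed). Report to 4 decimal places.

1. box [0,61]×[0,18]: [(0, 0) (61, 0) (61, 18) (0, 18)]
2. ⊥bis P0·P1 via (47.51,9.46): [(41.786, 0) (61, 0) (61, 18) (52.6773, 18)]  |A|=247.83
3. ⊥bis P0·P2 via (55.13,5.63): [(50.4383, 0) (61, 0) (61, 12.674)]  |A|=66.9293
4. ⊥bis P0·P3 via (57.52,4.28): [(51.287, 0) (61, 0) (61, 6.6696)]  |A|=32.3909
5. ⊥bis P0·P4 via (51.74,6.83): [(51.287, 0) (61, 0) (61, 6.6696)]  |A|=32.3909
6. ⊥bis P0·P5 via (34.36,8.985): [(51.287, 0) (61, 0) (61, 6.6696)]  |A|=32.3909
7. ⊥bis P0·P6 via (38.18,8.75): [(51.287, 0) (61, 0) (61, 6.6696)]  |A|=32.3909
8. ⊥bis P0·P7 via (52.07,5.3): [(51.287, 0) (61, 0) (61, 6.6696)]  |A|=32.3909
9. canonical 3-gon: [(51.287, 0) (61, 0) (61, 6.6696)]
10. shoelace: 32.3909

Area of P0's cell: 32.3909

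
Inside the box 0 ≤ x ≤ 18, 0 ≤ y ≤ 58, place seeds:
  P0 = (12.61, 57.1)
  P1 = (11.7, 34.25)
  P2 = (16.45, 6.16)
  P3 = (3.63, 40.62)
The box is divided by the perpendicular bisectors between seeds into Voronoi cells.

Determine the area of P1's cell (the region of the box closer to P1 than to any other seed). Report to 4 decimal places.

Area of P1's cell: 346.1325

1. box [0,18]×[0,58]: [(0, 0) (18, 0) (18, 58) (0, 58)]
2. ⊥bis P1·P0 via (12.155,45.675): [(0, 46.1591) (0, 0) (18, 0) (18, 45.4422)]  |A|=824.4117
3. ⊥bis P1·P2 via (14.075,20.205): [(0, 46.1591) (0, 17.8249) (18, 20.8687) (18, 45.4422)]  |A|=476.1689
4. ⊥bis P1·P3 via (7.665,37.435): [(14.1078, 45.5972) (0, 27.7244) (0, 17.8249) (18, 20.8687) (18, 45.4422)]  |A|=346.1325
5. canonical 5-gon: [(14.1078, 45.5972) (0, 27.7244) (0, 17.8249) (18, 20.8687) (18, 45.4422)]
6. shoelace: 346.1325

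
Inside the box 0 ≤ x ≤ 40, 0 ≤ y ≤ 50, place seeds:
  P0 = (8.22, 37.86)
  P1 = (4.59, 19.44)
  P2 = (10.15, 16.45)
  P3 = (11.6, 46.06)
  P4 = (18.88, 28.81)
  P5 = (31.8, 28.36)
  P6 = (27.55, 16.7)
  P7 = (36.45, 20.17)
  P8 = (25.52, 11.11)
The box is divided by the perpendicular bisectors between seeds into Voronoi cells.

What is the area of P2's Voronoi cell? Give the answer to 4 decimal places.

1. box [0,40]×[0,50]: [(0, 0) (40, 0) (40, 50) (0, 50)]
2. ⊥bis P2·P0 via (9.185,27.155): [(0, 26.327) (0, 0) (40, 0) (40, 29.9328)]  |A|=1125.1966
3. ⊥bis P2·P1 via (7.37,17.945): [(12.4827, 27.4523) (0, 4.2403) (0, 0) (40, 0) (40, 29.9328)]  |A|=987.3451
4. ⊥bis P2·P3 via (10.875,31.255): [(39.252, 29.8654) (12.4827, 27.4523) (0, 4.2403) (0, 0) (40, 0) (40, 29.8288)]  |A|=987.3062
5. ⊥bis P2·P4 via (14.515,22.63): [(11.1627, 24.9977) (0, 4.2403) (0, 0) (40, 0) (40, 4.6297)]  |A|=590.3746
6. ⊥bis P2·P5 via (20.975,22.405): [(24.8777, 15.3107) (11.1627, 24.9977) (0, 4.2403) (0, 0) (33.3003, 0)]  |A|=504.0804
7. ⊥bis P2·P6 via (18.85,16.575): [(18.8066, 19.5988) (11.1627, 24.9977) (0, 4.2403) (0, 0) (19.0881, 0)]  |A|=336.3913
8. ⊥bis P2·P7 via (23.3,18.31): [(18.8066, 19.5988) (11.1627, 24.9977) (0, 4.2403) (0, 0) (19.0881, 0)]  |A|=336.3913
9. ⊥bis P2·P8 via (17.835,13.78): [(18.8483, 16.6964) (18.8066, 19.5988) (11.1627, 24.9977) (0, 4.2403) (0, 0) (13.0474, 0)]  |A|=285.962
10. canonical 6-gon: [(18.8483, 16.6964) (18.8066, 19.5988) (11.1627, 24.9977) (0, 4.2403) (0, 0) (13.0474, 0)]
11. shoelace: 285.962

Area of P2's cell: 285.9620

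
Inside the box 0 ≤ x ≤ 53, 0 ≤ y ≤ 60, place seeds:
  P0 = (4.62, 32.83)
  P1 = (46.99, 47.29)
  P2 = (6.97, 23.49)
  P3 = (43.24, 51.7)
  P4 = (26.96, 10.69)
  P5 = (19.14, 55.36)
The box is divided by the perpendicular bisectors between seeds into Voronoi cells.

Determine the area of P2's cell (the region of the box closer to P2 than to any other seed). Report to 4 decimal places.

1. box [0,53]×[0,60]: [(0, 0) (53, 0) (53, 60) (0, 60)]
2. ⊥bis P2·P0 via (5.795,28.16): [(0, 26.7019) (0, 0) (53, 0) (53, 40.0371)]  |A|=1768.5836
3. ⊥bis P2·P1 via (26.98,35.39): [(27.9627, 33.7375) (0, 26.7019) (0, 0) (48.0265, 0)]  |A|=1183.4778
4. ⊥bis P2·P3 via (25.105,37.595): [(27.9627, 33.7375) (0, 26.7019) (0, 0) (48.0265, 0)]  |A|=1183.4778
5. ⊥bis P2·P4 via (16.965,17.09): [(27.5598, 33.6362) (0, 26.7019) (0, 0) (6.0219, 0)]  |A|=469.228
6. ⊥bis P2·P5 via (13.055,39.425): [(27.5598, 33.6362) (0, 26.7019) (0, 0) (6.0219, 0)]  |A|=469.228
7. canonical 4-gon: [(27.5598, 33.6362) (0, 26.7019) (0, 0) (6.0219, 0)]
8. shoelace: 469.228

Area of P2's cell: 469.2280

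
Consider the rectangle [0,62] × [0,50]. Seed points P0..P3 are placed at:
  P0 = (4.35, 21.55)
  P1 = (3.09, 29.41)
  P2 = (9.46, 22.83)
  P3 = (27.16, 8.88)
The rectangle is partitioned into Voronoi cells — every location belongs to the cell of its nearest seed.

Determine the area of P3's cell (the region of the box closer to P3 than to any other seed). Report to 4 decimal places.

Area of P3's cell: 1819.3568

1. box [0,62]×[0,50]: [(0, 0) (62, 0) (62, 50) (0, 50)]
2. ⊥bis P3·P0 via (15.755,15.215): [(7.3037, 0) (62, 0) (62, 50) (35.0766, 50)]  |A|=2040.4921
3. ⊥bis P3·P1 via (15.125,19.145): [(23.1905, 28.6012) (7.3037, 0) (62, 0) (62, 50) (41.4421, 50)]  |A|=1972.385
4. ⊥bis P3·P2 via (18.31,15.855): [(10.8597, 6.402) (7.3037, 0) (62, 0) (62, 50) (45.2209, 50)]  |A|=1819.3568
5. canonical 5-gon: [(10.8597, 6.402) (7.3037, 0) (62, 0) (62, 50) (45.2209, 50)]
6. shoelace: 1819.3568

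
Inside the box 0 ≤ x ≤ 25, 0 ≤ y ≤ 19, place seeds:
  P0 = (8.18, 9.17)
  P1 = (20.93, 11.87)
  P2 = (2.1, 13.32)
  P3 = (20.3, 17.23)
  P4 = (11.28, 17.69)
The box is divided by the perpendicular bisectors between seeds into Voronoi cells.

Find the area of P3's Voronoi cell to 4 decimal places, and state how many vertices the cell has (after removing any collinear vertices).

1. box [0,25]×[0,19]: [(0, 0) (25, 0) (25, 19) (0, 19)]
2. ⊥bis P3·P0 via (14.24,13.2): [(23.0182, 0) (25, 0) (25, 19) (10.3829, 19)]  |A|=157.6893
3. ⊥bis P3·P1 via (20.615,14.55): [(13.8695, 13.7572) (25, 15.0654) (25, 19) (10.3829, 19)]  |A|=60.2147
4. ⊥bis P3·P2 via (11.2,15.275): [(10.4078, 18.9626) (13.8695, 13.7572) (25, 15.0654) (25, 19) (10.3997, 19)]  |A|=60.2144
5. ⊥bis P3·P4 via (15.79,17.46): [(15.6116, 13.9619) (25, 15.0654) (25, 19) (15.8685, 19)]  |A|=41.4723
6. canonical 4-gon: [(15.6116, 13.9619) (25, 15.0654) (25, 19) (15.8685, 19)]
7. shoelace: 41.4723

Area of P3's cell: 41.4723 (4 vertices)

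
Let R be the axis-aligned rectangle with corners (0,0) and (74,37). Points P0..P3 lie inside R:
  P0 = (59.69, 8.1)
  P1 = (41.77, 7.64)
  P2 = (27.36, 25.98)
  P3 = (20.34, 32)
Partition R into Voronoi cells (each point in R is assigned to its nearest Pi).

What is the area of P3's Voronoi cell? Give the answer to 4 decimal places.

1. box [0,74]×[0,37]: [(0, 0) (74, 0) (74, 37) (0, 37)]
2. ⊥bis P3·P0 via (40.015,20.05): [(0, 0) (27.8372, 0) (50.3099, 37) (0, 37)]  |A|=1445.7223
3. ⊥bis P3·P1 via (31.055,19.82): [(0, 0) (8.5251, 0) (49.9955, 36.4824) (50.3099, 37) (0, 37)]  |A|=1093.4465
4. ⊥bis P3·P2 via (23.85,28.99): [(0, 1.1782) (30.719, 37) (0, 37)]  |A|=550.2044
5. canonical 3-gon: [(0, 1.1782) (30.719, 37) (0, 37)]
6. shoelace: 550.2044

Area of P3's cell: 550.2044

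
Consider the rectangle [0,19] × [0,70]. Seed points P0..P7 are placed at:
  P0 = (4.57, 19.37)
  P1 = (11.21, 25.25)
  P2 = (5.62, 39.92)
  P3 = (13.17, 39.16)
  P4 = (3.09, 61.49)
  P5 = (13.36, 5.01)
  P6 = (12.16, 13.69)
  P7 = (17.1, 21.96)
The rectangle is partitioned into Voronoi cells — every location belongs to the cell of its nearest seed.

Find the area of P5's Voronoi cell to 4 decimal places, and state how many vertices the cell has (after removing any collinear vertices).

Area of P5's cell: 168.2631 (5 vertices)

1. box [0,19]×[0,70]: [(0, 0) (19, 0) (19, 70) (0, 70)]
2. ⊥bis P5·P0 via (8.965,12.19): [(0, 6.7024) (0, 0) (19, 0) (19, 18.3326)]  |A|=237.8322
3. ⊥bis P5·P1 via (12.285,15.13): [(14.0794, 15.3206) (0, 6.7024) (0, 0) (19, 0) (19, 15.8433)]  |A|=231.7078
4. ⊥bis P5·P2 via (9.49,22.465): [(14.0794, 15.3206) (0, 6.7024) (0, 0) (19, 0) (19, 15.8433)]  |A|=231.7078
5. ⊥bis P5·P3 via (13.265,22.085): [(14.0794, 15.3206) (0, 6.7024) (0, 0) (19, 0) (19, 15.8433)]  |A|=231.7078
6. ⊥bis P5·P4 via (8.225,33.25): [(14.0794, 15.3206) (0, 6.7024) (0, 0) (19, 0) (19, 15.8433)]  |A|=231.7078
7. ⊥bis P5·P6 via (12.76,9.35): [(1.8646, 7.8437) (0, 6.7024) (0, 0) (19, 0) (19, 10.2127)]  |A|=168.2631
8. ⊥bis P5·P7 via (15.23,13.485): [(1.8646, 7.8437) (0, 6.7024) (0, 0) (19, 0) (19, 10.2127)]  |A|=168.2631
9. canonical 5-gon: [(1.8646, 7.8437) (0, 6.7024) (0, 0) (19, 0) (19, 10.2127)]
10. shoelace: 168.2631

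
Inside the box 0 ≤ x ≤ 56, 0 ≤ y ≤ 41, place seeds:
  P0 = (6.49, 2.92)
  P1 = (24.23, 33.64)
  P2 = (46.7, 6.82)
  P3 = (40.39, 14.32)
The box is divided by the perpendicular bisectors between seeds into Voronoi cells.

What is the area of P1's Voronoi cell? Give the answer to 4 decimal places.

1. box [0,56]×[0,41]: [(0, 0) (56, 0) (56, 41) (0, 41)]
2. ⊥bis P1·P0 via (15.36,18.28): [(0, 27.15) (47.0151, 0) (56, 0) (56, 41) (0, 41)]  |A|=1657.7699
3. ⊥bis P1·P2 via (35.465,20.23): [(0, 27.15) (25.8838, 12.2028) (56, 37.4344) (56, 41) (0, 41)]  |A|=1039.2587
4. ⊥bis P1·P3 via (32.31,23.98): [(0, 27.15) (21.3559, 14.8175) (52.6582, 41) (0, 41)]  |A|=837.2496
5. canonical 4-gon: [(0, 27.15) (21.3559, 14.8175) (52.6582, 41) (0, 41)]
6. shoelace: 837.2496

Area of P1's cell: 837.2496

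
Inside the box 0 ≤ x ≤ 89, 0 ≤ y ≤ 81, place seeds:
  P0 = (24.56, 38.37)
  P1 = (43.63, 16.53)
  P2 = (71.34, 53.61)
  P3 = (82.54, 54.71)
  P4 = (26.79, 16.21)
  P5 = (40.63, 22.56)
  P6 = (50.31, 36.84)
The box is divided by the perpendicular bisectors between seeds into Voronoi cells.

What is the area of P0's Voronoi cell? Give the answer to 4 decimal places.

Area of P0's cell: 2050.9353

1. box [0,89]×[0,81]: [(0, 0) (89, 0) (89, 81) (0, 81)]
2. ⊥bis P0·P1 via (34.095,27.45): [(0, 0) (2.6578, 0) (89, 75.3913) (89, 81) (0, 81)]  |A|=3954.2728
3. ⊥bis P0·P2 via (47.95,45.99): [(0, 0) (2.6578, 0) (49.584, 40.9745) (36.5444, 81) (0, 81)]  |A|=2793.9558
4. ⊥bis P0·P3 via (53.55,46.54): [(0, 0) (2.6578, 0) (49.584, 40.9745) (36.5444, 81) (0, 81)]  |A|=2793.9558
5. ⊥bis P0·P4 via (25.675,27.29): [(0, 24.7063) (34.9847, 28.2269) (49.584, 40.9745) (36.5444, 81) (0, 81)]  |A|=2324.2748
6. ⊥bis P0·P5 via (32.595,30.465): [(0, 24.7063) (29.8885, 27.714) (47.9298, 46.052) (36.5444, 81) (0, 81)]  |A|=2234.5669
7. ⊥bis P0·P6 via (37.435,37.605): [(0, 24.7063) (29.8885, 27.714) (37.2946, 35.2419) (39.4783, 71.9943) (36.5444, 81) (0, 81)]  |A|=2050.9353
8. canonical 6-gon: [(0, 24.7063) (29.8885, 27.714) (37.2946, 35.2419) (39.4783, 71.9943) (36.5444, 81) (0, 81)]
9. shoelace: 2050.9353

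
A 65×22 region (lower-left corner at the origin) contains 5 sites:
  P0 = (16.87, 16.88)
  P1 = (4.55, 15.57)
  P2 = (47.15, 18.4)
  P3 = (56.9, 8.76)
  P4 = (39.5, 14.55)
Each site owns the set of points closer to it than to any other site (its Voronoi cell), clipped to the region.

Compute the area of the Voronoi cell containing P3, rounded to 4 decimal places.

1. box [0,65]×[0,22]: [(0, 0) (65, 0) (65, 22) (0, 22)]
2. ⊥bis P3·P0 via (36.885,12.82): [(34.2845, 0) (65, 0) (65, 22) (38.7471, 22)]  |A|=626.652
3. ⊥bis P3·P1 via (30.725,12.165): [(34.2845, 0) (65, 0) (65, 22) (38.7471, 22)]  |A|=626.652
4. ⊥bis P3·P2 via (52.025,13.58): [(38.5982, 0) (65, 0) (65, 22) (60.35, 22)]  |A|=341.5696
5. ⊥bis P3·P4 via (48.2,11.655): [(47.2251, 8.7254) (44.3217, 0) (65, 0) (65, 22) (60.35, 22)]  |A|=316.5999
6. canonical 5-gon: [(47.2251, 8.7254) (44.3217, 0) (65, 0) (65, 22) (60.35, 22)]
7. shoelace: 316.5999

Area of P3's cell: 316.5999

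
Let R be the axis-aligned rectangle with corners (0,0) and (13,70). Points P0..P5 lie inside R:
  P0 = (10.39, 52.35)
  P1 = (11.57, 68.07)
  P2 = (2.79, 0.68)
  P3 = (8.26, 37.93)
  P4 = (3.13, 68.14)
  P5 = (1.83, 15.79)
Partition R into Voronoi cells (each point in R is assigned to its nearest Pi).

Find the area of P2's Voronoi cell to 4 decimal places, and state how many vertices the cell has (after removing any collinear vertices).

Area of P2's cell: 110.5157 (4 vertices)

1. box [0,13]×[0,70]: [(0, 0) (13, 0) (13, 70) (0, 70)]
2. ⊥bis P2·P0 via (6.59,26.515): [(0, 27.4843) (0, 0) (13, 0) (13, 25.5722)]  |A|=344.8671
3. ⊥bis P2·P1 via (7.18,34.375): [(0, 27.4843) (0, 0) (13, 0) (13, 25.5722)]  |A|=344.8671
4. ⊥bis P2·P3 via (5.525,19.305): [(0, 20.1163) (0, 0) (13, 0) (13, 18.2073)]  |A|=249.1037
5. ⊥bis P2·P4 via (2.96,34.41): [(0, 20.1163) (0, 0) (13, 0) (13, 18.2073)]  |A|=249.1037
6. ⊥bis P2·P5 via (2.31,8.235): [(0, 8.0882) (0, 0) (13, 0) (13, 8.9142)]  |A|=110.5157
7. canonical 4-gon: [(0, 8.0882) (0, 0) (13, 0) (13, 8.9142)]
8. shoelace: 110.5157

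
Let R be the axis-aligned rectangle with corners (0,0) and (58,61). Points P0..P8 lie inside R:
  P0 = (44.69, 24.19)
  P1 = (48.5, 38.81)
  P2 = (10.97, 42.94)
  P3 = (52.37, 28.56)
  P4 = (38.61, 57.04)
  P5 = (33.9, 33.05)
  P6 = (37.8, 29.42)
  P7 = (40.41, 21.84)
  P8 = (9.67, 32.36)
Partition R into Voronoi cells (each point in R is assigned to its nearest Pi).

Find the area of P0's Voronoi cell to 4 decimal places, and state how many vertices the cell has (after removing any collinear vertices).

1. box [0,58]×[0,61]: [(0, 0) (58, 0) (58, 61) (0, 61)]
2. ⊥bis P0·P1 via (46.595,31.5): [(0, 43.6427) (0, 0) (58, 0) (58, 28.5278)]  |A|=2092.9469
3. ⊥bis P0·P2 via (27.83,33.565): [(29.2021, 36.0326) (9.1662, 0) (58, 0) (58, 28.5278)]  |A|=1290.5757
4. ⊥bis P0·P3 via (48.53,26.375): [(45.443, 31.8002) (29.2021, 36.0326) (9.1662, 0) (58, 0) (58, 9.7321)]  |A|=1172.5664
5. ⊥bis P0·P4 via (41.65,40.615): [(45.443, 31.8002) (29.2021, 36.0326) (9.1662, 0) (58, 0) (58, 9.7321)]  |A|=1172.5664
6. ⊥bis P0·P5 via (39.295,28.62): [(45.443, 31.8002) (42.5298, 32.5594) (15.7942, 0) (58, 0) (58, 9.7321)]  |A|=789.7541
7. ⊥bis P0·P6 via (41.245,26.805): [(45.443, 31.8002) (45.1038, 31.8886) (20.8981, 0) (58, 0) (58, 9.7321)]  |A|=657.5048
8. ⊥bis P0·P7 via (42.55,23.015): [(45.443, 31.8002) (45.1038, 31.8886) (40.7947, 26.2118) (55.1867, 0) (58, 0) (58, 9.7321)]  |A|=208.1209
9. ⊥bis P0·P8 via (27.18,28.275): [(45.443, 31.8002) (45.1038, 31.8886) (40.7947, 26.2118) (55.1867, 0) (58, 0) (58, 9.7321)]  |A|=208.1209
10. canonical 6-gon: [(45.443, 31.8002) (45.1038, 31.8886) (40.7947, 26.2118) (55.1867, 0) (58, 0) (58, 9.7321)]
11. shoelace: 208.1209

Area of P0's cell: 208.1209 (6 vertices)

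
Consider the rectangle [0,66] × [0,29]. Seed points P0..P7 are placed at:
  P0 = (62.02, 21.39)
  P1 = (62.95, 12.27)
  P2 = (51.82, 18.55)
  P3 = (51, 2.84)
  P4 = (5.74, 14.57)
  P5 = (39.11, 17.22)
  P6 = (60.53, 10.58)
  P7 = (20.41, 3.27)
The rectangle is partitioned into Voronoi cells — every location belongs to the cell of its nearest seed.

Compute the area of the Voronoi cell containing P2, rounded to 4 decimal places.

1. box [0,66]×[0,29]: [(0, 0) (66, 0) (66, 29) (0, 29)]
2. ⊥bis P2·P0 via (56.92,19.97): [(0, 0) (62.4803, 0) (54.4058, 29) (0, 29)]  |A|=1694.8476
3. ⊥bis P2·P1 via (57.385,15.41): [(0, 0) (48.69, 0) (57.9238, 16.3649) (54.4058, 29) (0, 29)]  |A|=1582.0099
4. ⊥bis P2·P3 via (51.41,10.695): [(0, 13.3784) (54.6298, 10.5269) (57.9238, 16.3649) (54.4058, 29) (0, 29)]  |A|=960.3018
5. ⊥bis P2·P4 via (28.78,16.56): [(29.1864, 11.855) (54.6298, 10.5269) (57.9238, 16.3649) (54.4058, 29) (27.7055, 29)]  |A|=494.8269
6. ⊥bis P2·P5 via (45.465,17.885): [(46.1889, 10.9675) (54.6298, 10.5269) (57.9238, 16.3649) (54.4058, 29) (44.3019, 29)]  |A|=200.0933
7. ⊥bis P2·P6 via (56.175,14.565): [(46.1889, 10.9675) (52.578, 10.634) (57.9, 16.4502) (54.4058, 29) (44.3019, 29)]  |A|=193.6318
8. ⊥bis P2·P7 via (36.115,10.91): [(46.1889, 10.9675) (52.578, 10.634) (57.9, 16.4502) (54.4058, 29) (44.3019, 29)]  |A|=193.6318
9. canonical 5-gon: [(46.1889, 10.9675) (52.578, 10.634) (57.9, 16.4502) (54.4058, 29) (44.3019, 29)]
10. shoelace: 193.6318

Area of P2's cell: 193.6318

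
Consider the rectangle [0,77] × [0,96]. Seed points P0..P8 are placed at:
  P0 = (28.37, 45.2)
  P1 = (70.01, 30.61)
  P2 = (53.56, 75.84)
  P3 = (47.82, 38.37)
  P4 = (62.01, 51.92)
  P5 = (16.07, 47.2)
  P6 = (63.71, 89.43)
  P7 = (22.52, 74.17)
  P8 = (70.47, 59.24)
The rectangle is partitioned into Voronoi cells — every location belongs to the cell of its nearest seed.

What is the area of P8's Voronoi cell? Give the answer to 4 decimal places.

Area of P8's cell: 335.8897

1. box [0,77]×[0,96]: [(0, 0) (77, 0) (77, 96) (0, 96)]
2. ⊥bis P8·P0 via (49.42,52.22): [(66.8349, 0) (77, 0) (77, 96) (34.8197, 96)]  |A|=2512.5758
3. ⊥bis P8·P1 via (70.24,44.925): [(51.7538, 45.222) (77, 44.8164) (77, 96) (34.8197, 96)]  |A|=1717.011
4. ⊥bis P8·P2 via (62.015,67.54): [(48.8002, 54.0784) (51.7538, 45.222) (77, 44.8164) (77, 82.8048)]  |A|=646.8296
5. ⊥bis P8·P3 via (59.145,48.805): [(51.6299, 56.961) (62.6071, 45.0476) (77, 44.8164) (77, 82.8048)]  |A|=566.3494
6. ⊥bis P8·P4 via (66.24,55.58): [(58.7603, 64.2245) (75.5328, 44.84) (77, 44.8164) (77, 82.8048)]  |A|=360.4714
7. ⊥bis P8·P5 via (43.27,53.22): [(58.7603, 64.2245) (75.5328, 44.84) (77, 44.8164) (77, 82.8048)]  |A|=360.4714
8. ⊥bis P8·P6 via (67.09,74.335): [(69.1349, 74.7929) (58.7603, 64.2245) (75.5328, 44.84) (77, 44.8164) (77, 76.554)]  |A|=335.8897
9. ⊥bis P8·P7 via (46.495,66.705): [(69.1349, 74.7929) (58.7603, 64.2245) (75.5328, 44.84) (77, 44.8164) (77, 76.554)]  |A|=335.8897
10. canonical 5-gon: [(69.1349, 74.7929) (58.7603, 64.2245) (75.5328, 44.84) (77, 44.8164) (77, 76.554)]
11. shoelace: 335.8897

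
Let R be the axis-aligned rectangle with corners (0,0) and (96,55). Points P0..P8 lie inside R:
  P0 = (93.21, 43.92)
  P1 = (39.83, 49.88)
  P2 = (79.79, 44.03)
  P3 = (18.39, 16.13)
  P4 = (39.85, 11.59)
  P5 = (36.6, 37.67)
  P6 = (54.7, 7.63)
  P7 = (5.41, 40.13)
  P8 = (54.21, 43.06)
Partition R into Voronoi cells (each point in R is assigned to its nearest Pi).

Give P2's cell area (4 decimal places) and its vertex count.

1. box [0,96]×[0,55]: [(0, 0) (96, 0) (96, 55) (0, 55)]
2. ⊥bis P2·P0 via (86.5,43.975): [(0, 0) (86.1395, 0) (86.5904, 55) (0, 55)]  |A|=4750.0727
3. ⊥bis P2·P1 via (59.81,46.955): [(52.936, 0) (86.1395, 0) (86.5904, 55) (60.9878, 55)]  |A|=1617.1705
4. ⊥bis P2·P3 via (49.09,30.08): [(55.3294, 16.3489) (62.7583, 0) (86.1395, 0) (86.5904, 55) (60.9878, 55)]  |A|=1536.8785
5. ⊥bis P2·P4 via (59.82,27.81): [(57.4368, 30.7442) (82.4078, 0) (86.1395, 0) (86.5904, 55) (60.9878, 55)]  |A|=1164.1267
6. ⊥bis P2·P5 via (58.195,40.85): [(58.5567, 38.3939) (60.1806, 27.366) (82.4078, 0) (86.1395, 0) (86.5904, 55) (60.9878, 55)]  |A|=1151.7405
7. ⊥bis P2·P6 via (67.245,25.83): [(58.5567, 38.3939) (59.6343, 31.076) (86.2439, 12.7343) (86.5904, 55) (60.9878, 55)]  |A|=889.6162
8. ⊥bis P2·P7 via (42.6,42.08): [(58.5567, 38.3939) (59.6343, 31.076) (86.2439, 12.7343) (86.5904, 55) (60.9878, 55)]  |A|=889.6162
9. ⊥bis P2·P8 via (67,43.545): [(67.6832, 25.5279) (86.2439, 12.7343) (86.5904, 55) (66.5656, 55)]  |A|=689.5421
10. canonical 4-gon: [(67.6832, 25.5279) (86.2439, 12.7343) (86.5904, 55) (66.5656, 55)]
11. shoelace: 689.5421

Area of P2's cell: 689.5421 (4 vertices)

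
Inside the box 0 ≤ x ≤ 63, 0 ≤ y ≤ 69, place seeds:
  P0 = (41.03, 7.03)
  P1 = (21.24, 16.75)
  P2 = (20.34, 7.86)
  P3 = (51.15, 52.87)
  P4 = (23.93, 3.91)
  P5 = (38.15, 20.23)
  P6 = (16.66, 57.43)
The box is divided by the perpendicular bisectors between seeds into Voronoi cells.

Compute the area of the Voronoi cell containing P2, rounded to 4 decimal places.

Area of P2's cell: 294.6510

1. box [0,63]×[0,69]: [(0, 0) (63, 0) (63, 69) (0, 69)]
2. ⊥bis P2·P0 via (30.685,7.445): [(0, 0) (30.3863, 0) (33.1543, 69) (0, 69)]  |A|=2192.1533
3. ⊥bis P2·P1 via (20.79,12.305): [(0, 14.4097) (0, 0) (30.3863, 0) (30.8392, 11.2877)]  |A|=393.687
4. ⊥bis P2·P3 via (35.745,30.365): [(0, 14.4097) (0, 0) (30.3863, 0) (30.8392, 11.2877)]  |A|=393.687
5. ⊥bis P2·P4 via (22.135,5.885): [(28.356, 11.539) (0, 14.4097) (0, 0) (15.6599, 0)]  |A|=294.651
6. ⊥bis P2·P5 via (29.245,14.045): [(28.356, 11.539) (0, 14.4097) (0, 0) (15.6599, 0)]  |A|=294.651
7. ⊥bis P2·P6 via (18.5,32.645): [(28.356, 11.539) (0, 14.4097) (0, 0) (15.6599, 0)]  |A|=294.651
8. canonical 4-gon: [(28.356, 11.539) (0, 14.4097) (0, 0) (15.6599, 0)]
9. shoelace: 294.651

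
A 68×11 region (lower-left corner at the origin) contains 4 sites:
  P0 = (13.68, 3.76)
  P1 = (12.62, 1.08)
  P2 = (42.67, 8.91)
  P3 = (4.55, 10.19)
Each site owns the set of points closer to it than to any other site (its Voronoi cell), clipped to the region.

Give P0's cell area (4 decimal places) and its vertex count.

Area of P0's cell: 187.6106 (5 vertices)

1. box [0,68]×[0,11]: [(0, 0) (68, 0) (68, 11) (0, 11)]
2. ⊥bis P0·P1 via (13.15,2.42): [(0, 7.6211) (19.2685, 0) (68, 0) (68, 11) (0, 11)]  |A|=674.5763
3. ⊥bis P0·P2 via (28.175,6.335): [(0, 7.6211) (19.2685, 0) (29.3004, 0) (27.3463, 11) (0, 11)]  |A|=238.133
4. ⊥bis P0·P3 via (9.115,6.975): [(7.485, 4.6606) (19.2685, 0) (29.3004, 0) (27.3463, 11) (11.9497, 11)]  |A|=187.6106
5. canonical 5-gon: [(7.485, 4.6606) (19.2685, 0) (29.3004, 0) (27.3463, 11) (11.9497, 11)]
6. shoelace: 187.6106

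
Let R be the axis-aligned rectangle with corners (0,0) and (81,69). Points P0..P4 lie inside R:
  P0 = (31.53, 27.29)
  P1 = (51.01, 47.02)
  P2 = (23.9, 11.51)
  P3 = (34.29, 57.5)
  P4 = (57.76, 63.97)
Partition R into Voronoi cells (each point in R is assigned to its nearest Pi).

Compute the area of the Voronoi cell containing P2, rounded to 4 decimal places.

1. box [0,81]×[0,69]: [(0, 0) (81, 0) (81, 69) (0, 69)]
2. ⊥bis P2·P0 via (27.715,19.4): [(0, 32.8009) (0, 0) (67.8371, 0)]  |A|=1112.5582
3. ⊥bis P2·P1 via (37.455,29.265): [(0, 32.8009) (0, 0) (67.8371, 0)]  |A|=1112.5582
4. ⊥bis P2·P3 via (29.095,34.505): [(0, 32.8009) (0, 0) (67.8371, 0)]  |A|=1112.5582
5. ⊥bis P2·P4 via (40.83,37.74): [(0, 32.8009) (0, 0) (67.8371, 0)]  |A|=1112.5582
6. canonical 3-gon: [(0, 32.8009) (0, 0) (67.8371, 0)]
7. shoelace: 1112.5582

Area of P2's cell: 1112.5582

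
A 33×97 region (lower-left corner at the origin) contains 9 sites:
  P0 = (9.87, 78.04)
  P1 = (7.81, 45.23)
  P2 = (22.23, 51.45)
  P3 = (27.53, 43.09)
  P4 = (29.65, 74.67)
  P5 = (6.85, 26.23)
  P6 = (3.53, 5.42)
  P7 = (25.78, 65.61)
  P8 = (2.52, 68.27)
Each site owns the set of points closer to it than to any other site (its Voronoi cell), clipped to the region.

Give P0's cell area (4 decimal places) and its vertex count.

1. box [0,33]×[0,97]: [(0, 0) (33, 0) (33, 97) (0, 97)]
2. ⊥bis P0·P1 via (8.84,61.635): [(0, 62.19) (33, 60.1181) (33, 97) (0, 97)]  |A|=1182.916
3. ⊥bis P0·P2 via (16.05,64.745): [(0, 62.19) (9.2977, 61.6063) (33, 72.624) (33, 97) (0, 97)]  |A|=1034.7067
4. ⊥bis P0·P3 via (18.7,60.565): [(0, 62.19) (9.2977, 61.6063) (33, 72.624) (33, 97) (0, 97)]  |A|=1034.7067
5. ⊥bis P0·P4 via (19.76,76.355): [(0, 62.19) (9.2977, 61.6063) (17.9309, 65.6193) (23.2774, 97) (0, 97)]  |A|=698.4932
6. ⊥bis P0·P5 via (8.36,52.135): [(0, 62.19) (9.2977, 61.6063) (17.9309, 65.6193) (23.2774, 97) (0, 97)]  |A|=698.4932
7. ⊥bis P0·P6 via (6.7,41.73): [(0, 62.19) (9.2977, 61.6063) (17.9309, 65.6193) (23.2774, 97) (0, 97)]  |A|=698.4932
8. ⊥bis P0·P7 via (17.825,71.825): [(0, 62.19) (9.2977, 61.6063) (10.1515, 62.0032) (19.3126, 73.7291) (23.2774, 97) (0, 97)]  |A|=669.4467
9. ⊥bis P0·P8 via (6.195,73.155): [(0, 77.8155) (14.1743, 67.1522) (19.3126, 73.7291) (23.2774, 97) (0, 97)]  |A|=530.1015
10. canonical 5-gon: [(0, 77.8155) (14.1743, 67.1522) (19.3126, 73.7291) (23.2774, 97) (0, 97)]
11. shoelace: 530.1015

Area of P0's cell: 530.1015 (5 vertices)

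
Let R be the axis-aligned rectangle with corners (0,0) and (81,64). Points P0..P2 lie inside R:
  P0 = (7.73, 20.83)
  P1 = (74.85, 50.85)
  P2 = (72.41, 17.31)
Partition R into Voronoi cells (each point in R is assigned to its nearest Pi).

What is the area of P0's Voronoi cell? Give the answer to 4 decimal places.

Area of P0's cell: 2419.1632

1. box [0,81]×[0,64]: [(0, 0) (81, 0) (81, 64) (0, 64)]
2. ⊥bis P0·P1 via (41.29,35.84): [(0, 0) (57.3197, 0) (28.6952, 64) (0, 64)]  |A|=2752.4783
3. ⊥bis P0·P2 via (40.07,19.07): [(0, 0) (39.0322, 0) (41.016, 36.4526) (28.6952, 64) (0, 64)]  |A|=2419.1632
4. canonical 5-gon: [(0, 0) (39.0322, 0) (41.016, 36.4526) (28.6952, 64) (0, 64)]
5. shoelace: 2419.1632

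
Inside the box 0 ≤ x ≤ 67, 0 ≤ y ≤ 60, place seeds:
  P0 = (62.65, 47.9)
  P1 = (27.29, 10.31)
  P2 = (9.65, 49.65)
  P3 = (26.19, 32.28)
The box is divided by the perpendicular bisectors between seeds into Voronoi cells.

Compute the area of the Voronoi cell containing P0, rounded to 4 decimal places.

1. box [0,67]×[0,60]: [(0, 0) (67, 0) (67, 60) (0, 60)]
2. ⊥bis P0·P1 via (44.97,29.105): [(67, 8.3819) (67, 60) (12.1266, 60)]  |A|=1416.2302
3. ⊥bis P0·P2 via (36.15,48.775): [(35.7858, 37.7444) (67, 8.3819) (67, 60) (36.5206, 60)]  |A|=1144.7778
4. ⊥bis P0·P3 via (44.42,40.09): [(36.4755, 58.6339) (51.9317, 22.5563) (67, 8.3819) (67, 60) (36.5206, 60)]  |A|=970.8998
5. canonical 5-gon: [(36.4755, 58.6339) (51.9317, 22.5563) (67, 8.3819) (67, 60) (36.5206, 60)]
6. shoelace: 970.8998

Area of P0's cell: 970.8998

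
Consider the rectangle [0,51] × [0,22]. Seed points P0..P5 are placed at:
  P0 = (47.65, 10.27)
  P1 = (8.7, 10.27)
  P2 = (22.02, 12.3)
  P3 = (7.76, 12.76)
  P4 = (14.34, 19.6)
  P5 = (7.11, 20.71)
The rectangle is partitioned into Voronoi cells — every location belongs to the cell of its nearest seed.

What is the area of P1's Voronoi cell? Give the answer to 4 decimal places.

1. box [0,51]×[0,22]: [(0, 0) (51, 0) (51, 22) (0, 22)]
2. ⊥bis P1·P0 via (28.175,10.27): [(0, 0) (28.175, 0) (28.175, 22) (0, 22)]  |A|=619.85
3. ⊥bis P1·P2 via (15.36,11.285): [(0, 0) (17.0799, 0) (13.727, 22) (0, 22)]  |A|=338.8756
4. ⊥bis P1·P3 via (8.23,11.515): [(0, 8.4081) (0, 0) (17.0799, 0) (14.939, 14.0477)]  |A|=182.7704
5. ⊥bis P1·P4 via (11.52,14.935): [(13.7379, 13.5943) (0, 8.4081) (0, 0) (17.0799, 0) (15.137, 12.7485)]  |A|=181.9454
6. ⊥bis P1·P5 via (7.905,15.49): [(13.7379, 13.5943) (0, 8.4081) (0, 0) (17.0799, 0) (15.137, 12.7485)]  |A|=181.9454
7. canonical 5-gon: [(13.7379, 13.5943) (0, 8.4081) (0, 0) (17.0799, 0) (15.137, 12.7485)]
8. shoelace: 181.9454

Area of P1's cell: 181.9454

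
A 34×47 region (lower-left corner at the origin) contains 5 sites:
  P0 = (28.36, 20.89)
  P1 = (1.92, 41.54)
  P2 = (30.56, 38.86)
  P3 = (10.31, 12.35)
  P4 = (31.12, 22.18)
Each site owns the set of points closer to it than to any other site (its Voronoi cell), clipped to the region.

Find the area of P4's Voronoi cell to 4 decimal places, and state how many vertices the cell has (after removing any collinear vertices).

1. box [0,34]×[0,47]: [(0, 0) (34, 0) (34, 47) (0, 47)]
2. ⊥bis P4·P0 via (29.74,21.535): [(34, 12.4206) (34, 47) (17.8379, 47)]  |A|=279.4383
3. ⊥bis P4·P1 via (16.52,31.86): [(21.4434, 39.2858) (34, 12.4206) (34, 47) (26.558, 47)]  |A|=245.804
4. ⊥bis P4·P2 via (30.84,30.52): [(25.6224, 30.3448) (34, 12.4206) (34, 30.6261)]  |A|=76.2596
5. ⊥bis P4·P3 via (20.715,17.265): [(25.6224, 30.3448) (34, 12.4206) (34, 30.6261)]  |A|=76.2596
6. canonical 3-gon: [(25.6224, 30.3448) (34, 12.4206) (34, 30.6261)]
7. shoelace: 76.2596

Area of P4's cell: 76.2596 (3 vertices)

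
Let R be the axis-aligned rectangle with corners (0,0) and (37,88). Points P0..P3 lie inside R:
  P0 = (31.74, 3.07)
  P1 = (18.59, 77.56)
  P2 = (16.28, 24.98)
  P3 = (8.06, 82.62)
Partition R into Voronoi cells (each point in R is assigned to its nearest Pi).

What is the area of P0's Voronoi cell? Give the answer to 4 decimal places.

1. box [0,37]×[0,88]: [(0, 0) (37, 0) (37, 88) (0, 88)]
2. ⊥bis P0·P1 via (25.165,40.315): [(0, 35.8725) (0, 0) (37, 0) (37, 42.4043)]  |A|=1448.1209
3. ⊥bis P0·P2 via (24.01,14.025): [(4.1337, 0) (37, 0) (37, 23.1909)]  |A|=381.1001
4. ⊥bis P0·P3 via (19.9,42.845): [(4.1337, 0) (37, 0) (37, 23.1909)]  |A|=381.1001
5. canonical 3-gon: [(4.1337, 0) (37, 0) (37, 23.1909)]
6. shoelace: 381.1001

Area of P0's cell: 381.1001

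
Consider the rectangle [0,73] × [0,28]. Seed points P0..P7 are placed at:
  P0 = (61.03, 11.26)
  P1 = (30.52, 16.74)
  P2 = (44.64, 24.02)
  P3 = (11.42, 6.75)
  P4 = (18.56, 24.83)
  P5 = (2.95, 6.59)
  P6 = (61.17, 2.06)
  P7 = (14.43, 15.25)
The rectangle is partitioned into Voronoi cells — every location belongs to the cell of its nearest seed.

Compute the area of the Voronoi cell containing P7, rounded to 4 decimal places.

1. box [0,73]×[0,28]: [(0, 0) (73, 0) (73, 28) (0, 28)]
2. ⊥bis P7·P0 via (37.73,13.255): [(0, 0) (36.5951, 0) (38.9925, 28) (0, 28)]  |A|=1058.2261
3. ⊥bis P7·P1 via (22.475,15.995): [(0, 0) (23.9562, 0) (21.3633, 28) (0, 28)]  |A|=634.4729
4. ⊥bis P7·P2 via (29.535,19.635): [(0, 0) (23.9562, 0) (21.3633, 28) (0, 28)]  |A|=634.4729
5. ⊥bis P7·P3 via (12.925,11): [(0, 15.577) (23.277, 7.3342) (21.3633, 28) (0, 28)]  |A|=365.3307
6. ⊥bis P7·P4 via (16.495,20.04): [(0, 27.1511) (0, 15.577) (23.277, 7.3342) (22.3335, 17.523)]  |A|=243.9395
7. ⊥bis P7·P5 via (8.69,10.92): [(0, 27.1511) (0, 22.4398) (7.064, 13.0755) (23.277, 7.3342) (22.3335, 17.523)]  |A|=219.7001
8. ⊥bis P7·P6 via (37.8,8.655): [(0, 27.1511) (0, 22.4398) (7.064, 13.0755) (23.277, 7.3342) (22.3335, 17.523)]  |A|=219.7001
9. canonical 5-gon: [(0, 27.1511) (0, 22.4398) (7.064, 13.0755) (23.277, 7.3342) (22.3335, 17.523)]
10. shoelace: 219.7001

Area of P7's cell: 219.7001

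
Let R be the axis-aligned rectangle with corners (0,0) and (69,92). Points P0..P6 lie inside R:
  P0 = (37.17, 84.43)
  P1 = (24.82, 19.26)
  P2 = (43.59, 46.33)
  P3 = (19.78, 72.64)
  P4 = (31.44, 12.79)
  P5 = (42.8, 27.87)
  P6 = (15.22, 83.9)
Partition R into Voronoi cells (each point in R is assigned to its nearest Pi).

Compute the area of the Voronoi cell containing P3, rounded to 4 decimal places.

1. box [0,69]×[0,92]: [(0, 0) (69, 0) (69, 92) (0, 92)]
2. ⊥bis P3·P0 via (28.475,78.535): [(0, 0) (69, 0) (69, 18.7615) (19.3461, 92) (0, 92)]  |A|=4529.7094
3. ⊥bis P3·P1 via (22.3,45.95): [(0, 43.8445) (48.8663, 48.4583) (19.3461, 92) (0, 92)]  |A|=1597.7698
4. ⊥bis P3·P2 via (31.685,59.485): [(0, 43.8445) (16.0799, 45.3627) (37.6999, 64.9284) (19.3461, 92) (0, 92)]  |A|=1310.4895
5. ⊥bis P3·P4 via (25.61,42.715): [(0, 43.8445) (16.0799, 45.3627) (37.6999, 64.9284) (19.3461, 92) (0, 92)]  |A|=1310.4895
6. ⊥bis P3·P5 via (31.29,50.255): [(0, 43.8445) (16.0799, 45.3627) (37.6999, 64.9284) (19.3461, 92) (0, 92)]  |A|=1310.4895
7. ⊥bis P3·P6 via (17.5,78.27): [(0, 71.183) (0, 43.8445) (16.0799, 45.3627) (37.6999, 64.9284) (26.2518, 81.8142)]  |A|=938.7204
8. canonical 5-gon: [(0, 71.183) (0, 43.8445) (16.0799, 45.3627) (37.6999, 64.9284) (26.2518, 81.8142)]
9. shoelace: 938.7204

Area of P3's cell: 938.7204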